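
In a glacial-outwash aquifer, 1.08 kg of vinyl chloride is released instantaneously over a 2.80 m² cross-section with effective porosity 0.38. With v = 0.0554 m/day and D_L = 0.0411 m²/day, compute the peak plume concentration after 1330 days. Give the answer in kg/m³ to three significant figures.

0.0387 kg/m³

The peak of an instantaneous 1D plume sits at x = vt; there the Gaussian factor is 1 and C_max = M/(n_e·A·√(4πDt)), where n_e·A is the pore area the mass is dissolved in.
√(4πDt) = √(4π × 0.0411 × 1330) = 26.21 m, so C_max = 1.08/(0.38 × 2.80 × 26.21) = 0.0387 kg/m³.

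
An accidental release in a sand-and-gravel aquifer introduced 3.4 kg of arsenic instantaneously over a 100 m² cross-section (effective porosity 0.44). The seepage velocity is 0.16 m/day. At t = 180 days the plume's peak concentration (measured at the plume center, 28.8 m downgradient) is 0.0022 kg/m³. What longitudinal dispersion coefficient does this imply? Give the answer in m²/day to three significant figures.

0.545 m²/day

At the plume center C_max = M/(n_e·A·√(4πDt)), so D = M²/(4πt·(n_e·A·C_max)²).
n_e·A·C_max = 0.44 × 100 × 0.0022 = 0.09680 kg/m.
D = 3.4²/(4π × 180 × 0.09680²) = 0.545 m²/day.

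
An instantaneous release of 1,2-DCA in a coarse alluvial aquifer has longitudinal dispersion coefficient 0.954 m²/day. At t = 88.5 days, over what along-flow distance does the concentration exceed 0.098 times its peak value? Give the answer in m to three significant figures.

56.0 m

The plume is Gaussian with σ = √(2Dt) = √(2 × 0.954 × 88.5) = 12.99 m.
C/C_peak = exp(−Δx²/(2σ²)) = 0.098 ⇒ Δx = σ·√(−2 ln 0.098) = 12.99 × 2.155 = 27.99 m.
Width = 2Δx = 56.0 m.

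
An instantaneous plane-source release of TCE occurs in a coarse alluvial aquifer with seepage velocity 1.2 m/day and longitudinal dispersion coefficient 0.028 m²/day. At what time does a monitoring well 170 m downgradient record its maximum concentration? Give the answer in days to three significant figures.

142 days

For the 1D instantaneous-source solution, setting ∂C/∂t = 0 at fixed x gives v²t² + 2Dt − x² = 0, so t = (√(D² + v²x²) − D)/v².
√(D² + v²x²) = √(0.028² + 1.2² × 170²) = 204.0; v² = 1.44.
t = (204.0 − 0.028)/1.44 = 142 days (vs. the pure-advection estimate x/v = 142 d).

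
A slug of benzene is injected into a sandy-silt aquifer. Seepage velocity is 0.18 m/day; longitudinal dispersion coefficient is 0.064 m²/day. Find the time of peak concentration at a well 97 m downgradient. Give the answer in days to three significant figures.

537 days

For the 1D instantaneous-source solution, setting ∂C/∂t = 0 at fixed x gives v²t² + 2Dt − x² = 0, so t = (√(D² + v²x²) − D)/v².
√(D² + v²x²) = √(0.064² + 0.18² × 97²) = 17.46; v² = 0.0324.
t = (17.46 − 0.064)/0.0324 = 537 days (vs. the pure-advection estimate x/v = 539 d).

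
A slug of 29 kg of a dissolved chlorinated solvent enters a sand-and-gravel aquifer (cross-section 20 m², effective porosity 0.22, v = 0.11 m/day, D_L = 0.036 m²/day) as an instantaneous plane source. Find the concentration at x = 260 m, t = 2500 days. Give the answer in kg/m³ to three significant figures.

For an instantaneous plane source, C(x,t) = M/(n_e·A·√(4πDt)) · exp(−(x−vt)²/(4Dt)), with n_e·A the pore (flow) area.
Plume center vt = 0.11 × 2500 = 275 m, so the well at 260 m is 15 m upgradient of the peak.
√(4πDt) = 33.63 m, giving peak height M/(n_e·A·√(4πDt)) = 29/(0.22 × 20 × 33.63) = 0.1960 kg/m³.
(x−vt)²/(4Dt) = (-15)²/(4 × 0.036 × 2500) = 0.6250; exp(−0.6250) = 0.5353.
C = 0.1960 × 0.5353 = 0.105 kg/m³.

0.105 kg/m³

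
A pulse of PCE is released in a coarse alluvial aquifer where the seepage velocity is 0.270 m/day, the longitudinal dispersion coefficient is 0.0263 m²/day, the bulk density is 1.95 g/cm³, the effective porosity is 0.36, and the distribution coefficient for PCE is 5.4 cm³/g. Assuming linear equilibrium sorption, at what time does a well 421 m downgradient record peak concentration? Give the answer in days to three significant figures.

Retardation factor R = 1 + ρ_b·K_d/n = 1 + 1.95 × 5.4/0.36 = 30.25.
Sorption retards both mechanisms: v_R = v/R = 0.008926 m/day, D_R = D/R = 0.0008694 m²/day.
Peak time from v_R²t² + 2D_R t − x² = 0: t = (√(D_R² + v_R²x²) − D_R)/v_R².
√(D_R² + v_R²x²) = √(0.0008694² + 0.008926² × 421²) = 3.758; v_R² = 7.967e-05.
t = (3.758 − 0.0008694)/7.967e-05 = 47200 days.

47200 days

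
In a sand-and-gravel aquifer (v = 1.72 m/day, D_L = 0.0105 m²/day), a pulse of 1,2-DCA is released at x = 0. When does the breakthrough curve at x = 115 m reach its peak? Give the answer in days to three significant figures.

For the 1D instantaneous-source solution, setting ∂C/∂t = 0 at fixed x gives v²t² + 2Dt − x² = 0, so t = (√(D² + v²x²) − D)/v².
√(D² + v²x²) = √(0.0105² + 1.72² × 115²) = 197.8; v² = 2.9584.
t = (197.8 − 0.0105)/2.9584 = 66.9 days (vs. the pure-advection estimate x/v = 66.9 d).

66.9 days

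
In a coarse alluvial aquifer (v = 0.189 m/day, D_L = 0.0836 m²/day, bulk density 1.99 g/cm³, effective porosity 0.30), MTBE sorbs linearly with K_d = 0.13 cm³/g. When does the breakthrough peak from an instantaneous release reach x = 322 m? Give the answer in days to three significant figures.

Retardation factor R = 1 + ρ_b·K_d/n = 1 + 1.99 × 0.13/0.30 = 1.862.
Sorption retards both mechanisms: v_R = v/R = 0.1015 m/day, D_R = D/R = 0.04490 m²/day.
Peak time from v_R²t² + 2D_R t − x² = 0: t = (√(D_R² + v_R²x²) − D_R)/v_R².
√(D_R² + v_R²x²) = √(0.04490² + 0.1015² × 322²) = 32.68; v_R² = 0.01030.
t = (32.68 − 0.04490)/0.01030 = 3170 days.

3170 days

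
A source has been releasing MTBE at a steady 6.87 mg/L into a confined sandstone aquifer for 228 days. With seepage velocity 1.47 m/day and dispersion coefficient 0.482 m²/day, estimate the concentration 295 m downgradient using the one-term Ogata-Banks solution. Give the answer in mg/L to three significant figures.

For a continuous step input, C/C₀ ≈ ½·erfc((x−vt)/(2√(Dt))).
vt = 1.47 × 228 = 335.16 m and 2√(Dt) = 2√(0.482 × 228) = 20.97 m.
Argument (x−vt)/(2√(Dt)) = (295 − 335.16)/20.97 = -1.915; ½·erfc(-1.915) = 0.9966.
C = 6.87 × 0.9966 = 6.85 mg/L.

6.85 mg/L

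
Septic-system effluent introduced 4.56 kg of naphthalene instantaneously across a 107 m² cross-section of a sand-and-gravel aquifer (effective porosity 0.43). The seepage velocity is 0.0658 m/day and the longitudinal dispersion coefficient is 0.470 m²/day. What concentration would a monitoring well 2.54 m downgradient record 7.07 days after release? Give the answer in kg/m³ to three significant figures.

0.0111 kg/m³

For an instantaneous plane source, C(x,t) = M/(n_e·A·√(4πDt)) · exp(−(x−vt)²/(4Dt)), with n_e·A the pore (flow) area.
Plume center vt = 0.0658 × 7.07 = 0.465206 m, so the well at 2.54 m is 2.074794 m downgradient of the peak.
√(4πDt) = 6.462 m, giving peak height M/(n_e·A·√(4πDt)) = 4.56/(0.43 × 107 × 6.462) = 0.01534 kg/m³.
(x−vt)²/(4Dt) = (2.074794)²/(4 × 0.470 × 7.07) = 0.3239; exp(−0.3239) = 0.7233.
C = 0.01534 × 0.7233 = 0.0111 kg/m³.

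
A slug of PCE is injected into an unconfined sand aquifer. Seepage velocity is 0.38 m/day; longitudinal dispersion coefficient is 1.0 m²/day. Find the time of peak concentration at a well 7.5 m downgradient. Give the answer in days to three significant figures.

14.0 days

For the 1D instantaneous-source solution, setting ∂C/∂t = 0 at fixed x gives v²t² + 2Dt − x² = 0, so t = (√(D² + v²x²) − D)/v².
√(D² + v²x²) = √(1.0² + 0.38² × 7.5²) = 3.020; v² = 0.1444.
t = (3.020 − 1.0)/0.1444 = 14.0 days (vs. the pure-advection estimate x/v = 19.7 d).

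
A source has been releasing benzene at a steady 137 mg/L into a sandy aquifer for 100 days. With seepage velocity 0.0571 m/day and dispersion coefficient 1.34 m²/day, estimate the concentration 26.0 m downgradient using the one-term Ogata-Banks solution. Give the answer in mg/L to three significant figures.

14.7 mg/L

For a continuous step input, C/C₀ ≈ ½·erfc((x−vt)/(2√(Dt))).
vt = 0.0571 × 100 = 5.71 m and 2√(Dt) = 2√(1.34 × 100) = 23.15 m.
Argument (x−vt)/(2√(Dt)) = (26.0 − 5.71)/23.15 = 0.8765; ½·erfc(0.8765) = 0.1076.
C = 137 × 0.1076 = 14.7 mg/L.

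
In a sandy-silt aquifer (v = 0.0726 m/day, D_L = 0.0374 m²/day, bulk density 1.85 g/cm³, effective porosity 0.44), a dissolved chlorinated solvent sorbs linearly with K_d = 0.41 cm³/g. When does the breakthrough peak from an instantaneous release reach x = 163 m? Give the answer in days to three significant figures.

Retardation factor R = 1 + ρ_b·K_d/n = 1 + 1.85 × 0.41/0.44 = 2.724.
Sorption retards both mechanisms: v_R = v/R = 0.02665 m/day, D_R = D/R = 0.01373 m²/day.
Peak time from v_R²t² + 2D_R t − x² = 0: t = (√(D_R² + v_R²x²) − D_R)/v_R².
√(D_R² + v_R²x²) = √(0.01373² + 0.02665² × 163²) = 4.344; v_R² = 0.0007102.
t = (4.344 − 0.01373)/0.0007102 = 6100 days.

6100 days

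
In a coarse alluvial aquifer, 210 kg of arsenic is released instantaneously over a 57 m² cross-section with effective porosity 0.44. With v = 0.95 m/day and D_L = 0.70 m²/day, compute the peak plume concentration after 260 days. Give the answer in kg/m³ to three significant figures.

0.175 kg/m³

The peak of an instantaneous 1D plume sits at x = vt; there the Gaussian factor is 1 and C_max = M/(n_e·A·√(4πDt)), where n_e·A is the pore area the mass is dissolved in.
√(4πDt) = √(4π × 0.70 × 260) = 47.82 m, so C_max = 210/(0.44 × 57 × 47.82) = 0.175 kg/m³.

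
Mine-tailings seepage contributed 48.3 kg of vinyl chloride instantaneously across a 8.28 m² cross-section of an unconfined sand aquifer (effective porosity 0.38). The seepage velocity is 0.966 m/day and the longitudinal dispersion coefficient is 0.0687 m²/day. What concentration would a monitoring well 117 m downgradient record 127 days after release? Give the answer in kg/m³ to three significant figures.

0.581 kg/m³

For an instantaneous plane source, C(x,t) = M/(n_e·A·√(4πDt)) · exp(−(x−vt)²/(4Dt)), with n_e·A the pore (flow) area.
Plume center vt = 0.966 × 127 = 122.682 m, so the well at 117 m is 5.682 m upgradient of the peak.
√(4πDt) = 10.47 m, giving peak height M/(n_e·A·√(4πDt)) = 48.3/(0.38 × 8.28 × 10.47) = 1.466 kg/m³.
(x−vt)²/(4Dt) = (-5.682)²/(4 × 0.0687 × 127) = 0.9251; exp(−0.9251) = 0.3965.
C = 1.466 × 0.3965 = 0.581 kg/m³.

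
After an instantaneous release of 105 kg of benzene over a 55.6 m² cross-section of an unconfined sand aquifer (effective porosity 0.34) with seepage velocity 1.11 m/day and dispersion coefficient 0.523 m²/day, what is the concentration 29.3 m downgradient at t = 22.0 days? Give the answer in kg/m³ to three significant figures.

0.275 kg/m³

For an instantaneous plane source, C(x,t) = M/(n_e·A·√(4πDt)) · exp(−(x−vt)²/(4Dt)), with n_e·A the pore (flow) area.
Plume center vt = 1.11 × 22.0 = 24.42 m, so the well at 29.3 m is 4.88 m downgradient of the peak.
√(4πDt) = 12.02 m, giving peak height M/(n_e·A·√(4πDt)) = 105/(0.34 × 55.6 × 12.02) = 0.4621 kg/m³.
(x−vt)²/(4Dt) = (4.88)²/(4 × 0.523 × 22.0) = 0.5174; exp(−0.5174) = 0.5961.
C = 0.4621 × 0.5961 = 0.275 kg/m³.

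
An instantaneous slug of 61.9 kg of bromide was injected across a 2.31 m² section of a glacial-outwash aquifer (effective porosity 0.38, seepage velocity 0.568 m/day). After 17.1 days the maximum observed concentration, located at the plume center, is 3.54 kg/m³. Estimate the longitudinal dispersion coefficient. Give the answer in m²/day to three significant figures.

1.85 m²/day

At the plume center C_max = M/(n_e·A·√(4πDt)), so D = M²/(4πt·(n_e·A·C_max)²).
n_e·A·C_max = 0.38 × 2.31 × 3.54 = 3.107 kg/m.
D = 61.9²/(4π × 17.1 × 3.107²) = 1.85 m²/day.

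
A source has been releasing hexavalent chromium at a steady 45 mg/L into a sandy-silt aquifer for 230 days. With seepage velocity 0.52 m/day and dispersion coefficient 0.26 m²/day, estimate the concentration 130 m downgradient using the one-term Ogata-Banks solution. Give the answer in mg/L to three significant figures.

For a continuous step input, C/C₀ ≈ ½·erfc((x−vt)/(2√(Dt))).
vt = 0.52 × 230 = 119.6 m and 2√(Dt) = 2√(0.26 × 230) = 15.47 m.
Argument (x−vt)/(2√(Dt)) = (130 − 119.6)/15.47 = 0.6723; ½·erfc(0.6723) = 0.1709.
C = 45 × 0.1709 = 7.69 mg/L.

7.69 mg/L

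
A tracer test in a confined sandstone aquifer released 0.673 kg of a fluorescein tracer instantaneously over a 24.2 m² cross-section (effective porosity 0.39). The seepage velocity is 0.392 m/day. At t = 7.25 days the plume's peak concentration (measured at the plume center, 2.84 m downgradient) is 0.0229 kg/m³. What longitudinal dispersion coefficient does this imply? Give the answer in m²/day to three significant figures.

0.106 m²/day

At the plume center C_max = M/(n_e·A·√(4πDt)), so D = M²/(4πt·(n_e·A·C_max)²).
n_e·A·C_max = 0.39 × 24.2 × 0.0229 = 0.2161 kg/m.
D = 0.673²/(4π × 7.25 × 0.2161²) = 0.106 m²/day.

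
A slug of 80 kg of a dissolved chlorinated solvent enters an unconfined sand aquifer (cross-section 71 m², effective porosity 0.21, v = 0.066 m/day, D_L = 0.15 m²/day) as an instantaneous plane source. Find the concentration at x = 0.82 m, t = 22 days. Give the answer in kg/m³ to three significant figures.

For an instantaneous plane source, C(x,t) = M/(n_e·A·√(4πDt)) · exp(−(x−vt)²/(4Dt)), with n_e·A the pore (flow) area.
Plume center vt = 0.066 × 22 = 1.452 m, so the well at 0.82 m is 0.632 m upgradient of the peak.
√(4πDt) = 6.440 m, giving peak height M/(n_e·A·√(4πDt)) = 80/(0.21 × 71 × 6.440) = 0.8332 kg/m³.
(x−vt)²/(4Dt) = (-0.632)²/(4 × 0.15 × 22) = 0.03026; exp(−0.03026) = 0.9702.
C = 0.8332 × 0.9702 = 0.808 kg/m³.

0.808 kg/m³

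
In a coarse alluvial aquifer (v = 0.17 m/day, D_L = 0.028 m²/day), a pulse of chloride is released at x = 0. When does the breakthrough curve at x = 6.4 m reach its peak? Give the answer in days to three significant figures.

For the 1D instantaneous-source solution, setting ∂C/∂t = 0 at fixed x gives v²t² + 2Dt − x² = 0, so t = (√(D² + v²x²) − D)/v².
√(D² + v²x²) = √(0.028² + 0.17² × 6.4²) = 1.088; v² = 0.0289.
t = (1.088 − 0.028)/0.0289 = 36.7 days (vs. the pure-advection estimate x/v = 37.6 d).

36.7 days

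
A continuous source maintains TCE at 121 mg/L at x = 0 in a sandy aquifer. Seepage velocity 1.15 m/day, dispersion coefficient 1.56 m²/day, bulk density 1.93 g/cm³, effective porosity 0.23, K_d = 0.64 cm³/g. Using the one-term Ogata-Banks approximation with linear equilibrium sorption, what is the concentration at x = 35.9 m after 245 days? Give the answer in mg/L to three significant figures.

93.9 mg/L

Retardation factor R = 1 + ρ_b·K_d/n = 1 + 1.93 × 0.64/0.23 = 6.370.
Sorption retards both mechanisms: v_R = v/R = 0.1805 m/day, D_R = D/R = 0.2449 m²/day.
v_R·t = 0.1805 × 245 = 44.2225 m; 2√(D_R t) = 15.49 m; argument = (35.9 − 44.2225)/15.49 = -0.5373.
C = C₀ × ½·erfc(-0.5373) = 121 × 0.7763 = 93.9 mg/L.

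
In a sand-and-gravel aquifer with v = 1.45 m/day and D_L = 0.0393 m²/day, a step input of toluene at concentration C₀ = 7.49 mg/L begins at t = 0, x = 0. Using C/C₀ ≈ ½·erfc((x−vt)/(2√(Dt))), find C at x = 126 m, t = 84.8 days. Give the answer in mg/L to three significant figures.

For a continuous step input, C/C₀ ≈ ½·erfc((x−vt)/(2√(Dt))).
vt = 1.45 × 84.8 = 122.96 m and 2√(Dt) = 2√(0.0393 × 84.8) = 3.651 m.
Argument (x−vt)/(2√(Dt)) = (126 − 122.96)/3.651 = 0.8326; ½·erfc(0.8326) = 0.1195.
C = 7.49 × 0.1195 = 0.895 mg/L.

0.895 mg/L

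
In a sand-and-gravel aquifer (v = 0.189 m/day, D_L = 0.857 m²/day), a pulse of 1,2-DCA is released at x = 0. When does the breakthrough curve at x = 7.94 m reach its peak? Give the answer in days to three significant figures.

24.4 days

For the 1D instantaneous-source solution, setting ∂C/∂t = 0 at fixed x gives v²t² + 2Dt − x² = 0, so t = (√(D² + v²x²) − D)/v².
√(D² + v²x²) = √(0.857² + 0.189² × 7.94²) = 1.728; v² = 0.035721.
t = (1.728 − 0.857)/0.035721 = 24.4 days (vs. the pure-advection estimate x/v = 42.0 d).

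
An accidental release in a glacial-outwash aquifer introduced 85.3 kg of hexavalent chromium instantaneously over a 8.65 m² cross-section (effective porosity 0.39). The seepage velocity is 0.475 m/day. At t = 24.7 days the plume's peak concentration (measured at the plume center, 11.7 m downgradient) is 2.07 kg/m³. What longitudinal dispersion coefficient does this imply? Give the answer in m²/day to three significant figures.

0.481 m²/day

At the plume center C_max = M/(n_e·A·√(4πDt)), so D = M²/(4πt·(n_e·A·C_max)²).
n_e·A·C_max = 0.39 × 8.65 × 2.07 = 6.983 kg/m.
D = 85.3²/(4π × 24.7 × 6.983²) = 0.481 m²/day.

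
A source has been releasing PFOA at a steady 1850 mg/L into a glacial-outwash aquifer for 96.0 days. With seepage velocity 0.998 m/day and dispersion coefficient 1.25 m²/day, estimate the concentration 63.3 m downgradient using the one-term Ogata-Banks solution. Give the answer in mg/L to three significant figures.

1820 mg/L

For a continuous step input, C/C₀ ≈ ½·erfc((x−vt)/(2√(Dt))).
vt = 0.998 × 96.0 = 95.808 m and 2√(Dt) = 2√(1.25 × 96.0) = 21.91 m.
Argument (x−vt)/(2√(Dt)) = (63.3 − 95.808)/21.91 = -1.484; ½·erfc(-1.484) = 0.9821.
C = 1850 × 0.9821 = 1820 mg/L.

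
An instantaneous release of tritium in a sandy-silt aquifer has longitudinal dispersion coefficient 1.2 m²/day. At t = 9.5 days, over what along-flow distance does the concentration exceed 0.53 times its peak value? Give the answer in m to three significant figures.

10.8 m

The plume is Gaussian with σ = √(2Dt) = √(2 × 1.2 × 9.5) = 4.775 m.
C/C_peak = exp(−Δx²/(2σ²)) = 0.53 ⇒ Δx = σ·√(−2 ln 0.53) = 4.775 × 1.127 = 5.381 m.
Width = 2Δx = 10.8 m.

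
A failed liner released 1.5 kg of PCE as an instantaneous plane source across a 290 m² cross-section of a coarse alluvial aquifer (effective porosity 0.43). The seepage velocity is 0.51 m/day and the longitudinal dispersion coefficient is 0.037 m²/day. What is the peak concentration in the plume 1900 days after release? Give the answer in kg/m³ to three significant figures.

The peak of an instantaneous 1D plume sits at x = vt; there the Gaussian factor is 1 and C_max = M/(n_e·A·√(4πDt)), where n_e·A is the pore area the mass is dissolved in.
√(4πDt) = √(4π × 0.037 × 1900) = 29.72 m, so C_max = 1.5/(0.43 × 290 × 29.72) = 0.000405 kg/m³.

0.000405 kg/m³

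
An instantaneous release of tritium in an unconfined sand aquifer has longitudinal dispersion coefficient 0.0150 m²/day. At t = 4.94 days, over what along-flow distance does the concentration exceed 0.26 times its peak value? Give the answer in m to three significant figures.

The plume is Gaussian with σ = √(2Dt) = √(2 × 0.0150 × 4.94) = 0.3850 m.
C/C_peak = exp(−Δx²/(2σ²)) = 0.26 ⇒ Δx = σ·√(−2 ln 0.26) = 0.3850 × 1.641 = 0.6318 m.
Width = 2Δx = 1.26 m.

1.26 m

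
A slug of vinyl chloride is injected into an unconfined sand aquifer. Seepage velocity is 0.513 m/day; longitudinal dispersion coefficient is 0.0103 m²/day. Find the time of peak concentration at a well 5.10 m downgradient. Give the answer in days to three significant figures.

For the 1D instantaneous-source solution, setting ∂C/∂t = 0 at fixed x gives v²t² + 2Dt − x² = 0, so t = (√(D² + v²x²) − D)/v².
√(D² + v²x²) = √(0.0103² + 0.513² × 5.10²) = 2.616; v² = 0.263169.
t = (2.616 − 0.0103)/0.263169 = 9.90 days (vs. the pure-advection estimate x/v = 9.94 d).

9.90 days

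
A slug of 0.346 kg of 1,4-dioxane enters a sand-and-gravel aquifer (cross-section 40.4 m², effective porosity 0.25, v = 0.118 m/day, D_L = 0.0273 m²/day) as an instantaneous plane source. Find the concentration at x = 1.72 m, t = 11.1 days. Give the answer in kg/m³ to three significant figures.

0.0153 kg/m³

For an instantaneous plane source, C(x,t) = M/(n_e·A·√(4πDt)) · exp(−(x−vt)²/(4Dt)), with n_e·A the pore (flow) area.
Plume center vt = 0.118 × 11.1 = 1.3098 m, so the well at 1.72 m is 0.4102 m downgradient of the peak.
√(4πDt) = 1.951 m, giving peak height M/(n_e·A·√(4πDt)) = 0.346/(0.25 × 40.4 × 1.951) = 0.01756 kg/m³.
(x−vt)²/(4Dt) = (0.4102)²/(4 × 0.0273 × 11.1) = 0.1388; exp(−0.1388) = 0.8704.
C = 0.01756 × 0.8704 = 0.0153 kg/m³.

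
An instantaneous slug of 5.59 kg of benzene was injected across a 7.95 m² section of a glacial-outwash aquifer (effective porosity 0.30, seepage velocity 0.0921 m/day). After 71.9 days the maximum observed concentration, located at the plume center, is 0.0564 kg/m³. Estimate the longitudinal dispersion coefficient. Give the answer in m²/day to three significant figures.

1.91 m²/day

At the plume center C_max = M/(n_e·A·√(4πDt)), so D = M²/(4πt·(n_e·A·C_max)²).
n_e·A·C_max = 0.30 × 7.95 × 0.0564 = 0.1345 kg/m.
D = 5.59²/(4π × 71.9 × 0.1345²) = 1.91 m²/day.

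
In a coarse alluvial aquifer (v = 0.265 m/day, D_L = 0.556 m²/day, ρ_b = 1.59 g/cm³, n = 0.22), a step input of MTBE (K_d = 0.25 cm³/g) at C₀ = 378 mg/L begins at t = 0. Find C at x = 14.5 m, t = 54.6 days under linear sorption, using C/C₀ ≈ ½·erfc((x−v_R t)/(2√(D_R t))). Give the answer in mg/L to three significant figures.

Retardation factor R = 1 + ρ_b·K_d/n = 1 + 1.59 × 0.25/0.22 = 2.807.
Sorption retards both mechanisms: v_R = v/R = 0.09441 m/day, D_R = D/R = 0.1981 m²/day.
v_R·t = 0.09441 × 54.6 = 5.154786 m; 2√(D_R t) = 6.578 m; argument = (14.5 − 5.154786)/6.578 = 1.421.
C = C₀ × ½·erfc(1.421) = 378 × 0.02224 = 8.41 mg/L.

8.41 mg/L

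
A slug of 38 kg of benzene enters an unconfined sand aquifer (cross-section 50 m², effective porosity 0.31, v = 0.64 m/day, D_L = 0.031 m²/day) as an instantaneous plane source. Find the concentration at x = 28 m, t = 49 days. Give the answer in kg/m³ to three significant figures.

0.0875 kg/m³

For an instantaneous plane source, C(x,t) = M/(n_e·A·√(4πDt)) · exp(−(x−vt)²/(4Dt)), with n_e·A the pore (flow) area.
Plume center vt = 0.64 × 49 = 31.36 m, so the well at 28 m is 3.36 m upgradient of the peak.
√(4πDt) = 4.369 m, giving peak height M/(n_e·A·√(4πDt)) = 38/(0.31 × 50 × 4.369) = 0.5611 kg/m³.
(x−vt)²/(4Dt) = (-3.36)²/(4 × 0.031 × 49) = 1.858; exp(−1.858) = 0.1560.
C = 0.5611 × 0.1560 = 0.0875 kg/m³.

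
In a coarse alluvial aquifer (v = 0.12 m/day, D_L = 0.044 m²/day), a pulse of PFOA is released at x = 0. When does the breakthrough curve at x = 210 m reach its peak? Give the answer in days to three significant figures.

For the 1D instantaneous-source solution, setting ∂C/∂t = 0 at fixed x gives v²t² + 2Dt − x² = 0, so t = (√(D² + v²x²) − D)/v².
√(D² + v²x²) = √(0.044² + 0.12² × 210²) = 25.20; v² = 0.0144.
t = (25.20 − 0.044)/0.0144 = 1750 days (vs. the pure-advection estimate x/v = 1750 d).

1750 days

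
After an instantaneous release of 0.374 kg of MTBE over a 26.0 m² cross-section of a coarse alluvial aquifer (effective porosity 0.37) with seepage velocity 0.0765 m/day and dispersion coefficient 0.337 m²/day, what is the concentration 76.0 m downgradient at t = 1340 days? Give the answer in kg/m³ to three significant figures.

For an instantaneous plane source, C(x,t) = M/(n_e·A·√(4πDt)) · exp(−(x−vt)²/(4Dt)), with n_e·A the pore (flow) area.
Plume center vt = 0.0765 × 1340 = 102.51 m, so the well at 76.0 m is 26.51 m upgradient of the peak.
√(4πDt) = 75.33 m, giving peak height M/(n_e·A·√(4πDt)) = 0.374/(0.37 × 26.0 × 75.33) = 0.0005161 kg/m³.
(x−vt)²/(4Dt) = (-26.51)²/(4 × 0.337 × 1340) = 0.3891; exp(−0.3891) = 0.6777.
C = 0.0005161 × 0.6777 = 0.000350 kg/m³.

0.000350 kg/m³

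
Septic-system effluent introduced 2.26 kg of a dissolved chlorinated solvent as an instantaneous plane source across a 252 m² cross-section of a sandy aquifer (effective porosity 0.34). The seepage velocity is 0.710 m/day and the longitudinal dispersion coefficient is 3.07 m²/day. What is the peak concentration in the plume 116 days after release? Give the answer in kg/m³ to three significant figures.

0.000394 kg/m³

The peak of an instantaneous 1D plume sits at x = vt; there the Gaussian factor is 1 and C_max = M/(n_e·A·√(4πDt)), where n_e·A is the pore area the mass is dissolved in.
√(4πDt) = √(4π × 3.07 × 116) = 66.90 m, so C_max = 2.26/(0.34 × 252 × 66.90) = 0.000394 kg/m³.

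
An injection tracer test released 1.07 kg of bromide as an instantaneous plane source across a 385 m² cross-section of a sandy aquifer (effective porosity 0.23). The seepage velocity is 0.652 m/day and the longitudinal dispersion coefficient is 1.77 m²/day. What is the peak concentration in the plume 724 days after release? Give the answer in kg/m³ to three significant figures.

The peak of an instantaneous 1D plume sits at x = vt; there the Gaussian factor is 1 and C_max = M/(n_e·A·√(4πDt)), where n_e·A is the pore area the mass is dissolved in.
√(4πDt) = √(4π × 1.77 × 724) = 126.9 m, so C_max = 1.07/(0.23 × 385 × 126.9) = 9.52e-05 kg/m³.

9.52e-05 kg/m³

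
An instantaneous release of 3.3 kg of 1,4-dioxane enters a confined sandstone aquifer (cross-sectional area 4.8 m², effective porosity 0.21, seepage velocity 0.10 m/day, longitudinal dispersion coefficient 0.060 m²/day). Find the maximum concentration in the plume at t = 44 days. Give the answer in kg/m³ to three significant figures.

The peak of an instantaneous 1D plume sits at x = vt; there the Gaussian factor is 1 and C_max = M/(n_e·A·√(4πDt)), where n_e·A is the pore area the mass is dissolved in.
√(4πDt) = √(4π × 0.060 × 44) = 5.760 m, so C_max = 3.3/(0.21 × 4.8 × 5.760) = 0.568 kg/m³.

0.568 kg/m³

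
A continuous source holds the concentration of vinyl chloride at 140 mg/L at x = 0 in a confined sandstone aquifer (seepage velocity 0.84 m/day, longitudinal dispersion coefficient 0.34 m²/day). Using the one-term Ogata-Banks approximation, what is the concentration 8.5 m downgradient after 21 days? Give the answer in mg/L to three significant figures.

139 mg/L

For a continuous step input, C/C₀ ≈ ½·erfc((x−vt)/(2√(Dt))).
vt = 0.84 × 21 = 17.64 m and 2√(Dt) = 2√(0.34 × 21) = 5.344 m.
Argument (x−vt)/(2√(Dt)) = (8.5 − 17.64)/5.344 = -1.710; ½·erfc(-1.710) = 0.9922.
C = 140 × 0.9922 = 139 mg/L.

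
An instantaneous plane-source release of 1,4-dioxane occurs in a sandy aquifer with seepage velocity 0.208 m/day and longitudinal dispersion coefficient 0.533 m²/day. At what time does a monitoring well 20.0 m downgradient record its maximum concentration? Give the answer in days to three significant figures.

84.6 days

For the 1D instantaneous-source solution, setting ∂C/∂t = 0 at fixed x gives v²t² + 2Dt − x² = 0, so t = (√(D² + v²x²) − D)/v².
√(D² + v²x²) = √(0.533² + 0.208² × 20.0²) = 4.194; v² = 0.043264.
t = (4.194 − 0.533)/0.043264 = 84.6 days (vs. the pure-advection estimate x/v = 96.2 d).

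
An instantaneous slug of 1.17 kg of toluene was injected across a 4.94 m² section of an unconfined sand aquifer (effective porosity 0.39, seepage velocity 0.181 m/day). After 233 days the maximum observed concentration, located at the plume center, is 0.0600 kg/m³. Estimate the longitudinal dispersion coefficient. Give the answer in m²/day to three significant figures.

0.0350 m²/day

At the plume center C_max = M/(n_e·A·√(4πDt)), so D = M²/(4πt·(n_e·A·C_max)²).
n_e·A·C_max = 0.39 × 4.94 × 0.0600 = 0.1156 kg/m.
D = 1.17²/(4π × 233 × 0.1156²) = 0.0350 m²/day.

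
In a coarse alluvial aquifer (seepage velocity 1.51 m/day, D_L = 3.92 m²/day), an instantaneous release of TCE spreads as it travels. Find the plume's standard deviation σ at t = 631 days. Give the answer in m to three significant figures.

70.3 m

Dispersive spreading gives a Gaussian with σ² = 2Dt; advection only shifts the center.
σ = √(2 × 3.92 × 631) = 70.3 m.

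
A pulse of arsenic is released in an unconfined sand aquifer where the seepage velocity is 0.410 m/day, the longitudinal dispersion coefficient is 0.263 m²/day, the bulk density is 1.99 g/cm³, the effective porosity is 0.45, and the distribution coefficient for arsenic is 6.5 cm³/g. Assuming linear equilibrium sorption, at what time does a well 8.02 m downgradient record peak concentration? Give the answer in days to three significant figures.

537 days

Retardation factor R = 1 + ρ_b·K_d/n = 1 + 1.99 × 6.5/0.45 = 29.74.
Sorption retards both mechanisms: v_R = v/R = 0.01379 m/day, D_R = D/R = 0.008843 m²/day.
Peak time from v_R²t² + 2D_R t − x² = 0: t = (√(D_R² + v_R²x²) − D_R)/v_R².
√(D_R² + v_R²x²) = √(0.008843² + 0.01379² × 8.02²) = 0.1109; v_R² = 0.0001902.
t = (0.1109 − 0.008843)/0.0001902 = 537 days.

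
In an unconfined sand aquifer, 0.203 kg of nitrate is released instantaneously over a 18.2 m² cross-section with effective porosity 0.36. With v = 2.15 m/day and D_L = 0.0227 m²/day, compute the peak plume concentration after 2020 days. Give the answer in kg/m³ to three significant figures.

The peak of an instantaneous 1D plume sits at x = vt; there the Gaussian factor is 1 and C_max = M/(n_e·A·√(4πDt)), where n_e·A is the pore area the mass is dissolved in.
√(4πDt) = √(4π × 0.0227 × 2020) = 24.00 m, so C_max = 0.203/(0.36 × 18.2 × 24.00) = 0.00129 kg/m³.

0.00129 kg/m³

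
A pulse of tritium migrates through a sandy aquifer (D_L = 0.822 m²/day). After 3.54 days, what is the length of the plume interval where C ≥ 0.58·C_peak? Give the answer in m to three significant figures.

The plume is Gaussian with σ = √(2Dt) = √(2 × 0.822 × 3.54) = 2.412 m.
C/C_peak = exp(−Δx²/(2σ²)) = 0.58 ⇒ Δx = σ·√(−2 ln 0.58) = 2.412 × 1.044 = 2.518 m.
Width = 2Δx = 5.04 m.

5.04 m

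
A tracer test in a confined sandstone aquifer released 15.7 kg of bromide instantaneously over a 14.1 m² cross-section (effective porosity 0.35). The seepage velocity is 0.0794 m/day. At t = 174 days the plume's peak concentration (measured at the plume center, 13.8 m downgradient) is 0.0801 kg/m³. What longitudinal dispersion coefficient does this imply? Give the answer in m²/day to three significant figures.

At the plume center C_max = M/(n_e·A·√(4πDt)), so D = M²/(4πt·(n_e·A·C_max)²).
n_e·A·C_max = 0.35 × 14.1 × 0.0801 = 0.3953 kg/m.
D = 15.7²/(4π × 174 × 0.3953²) = 0.721 m²/day.

0.721 m²/day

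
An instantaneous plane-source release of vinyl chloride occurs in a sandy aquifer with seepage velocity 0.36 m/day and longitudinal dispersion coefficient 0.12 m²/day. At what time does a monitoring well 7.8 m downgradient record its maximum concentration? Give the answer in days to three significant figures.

For the 1D instantaneous-source solution, setting ∂C/∂t = 0 at fixed x gives v²t² + 2Dt − x² = 0, so t = (√(D² + v²x²) − D)/v².
√(D² + v²x²) = √(0.12² + 0.36² × 7.8²) = 2.811; v² = 0.1296.
t = (2.811 − 0.12)/0.1296 = 20.8 days (vs. the pure-advection estimate x/v = 21.7 d).

20.8 days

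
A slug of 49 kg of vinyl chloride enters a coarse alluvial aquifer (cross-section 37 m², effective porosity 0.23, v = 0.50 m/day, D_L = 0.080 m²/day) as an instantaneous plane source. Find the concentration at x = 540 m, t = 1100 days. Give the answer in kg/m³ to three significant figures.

0.130 kg/m³

For an instantaneous plane source, C(x,t) = M/(n_e·A·√(4πDt)) · exp(−(x−vt)²/(4Dt)), with n_e·A the pore (flow) area.
Plume center vt = 0.50 × 1100 = 550 m, so the well at 540 m is 10 m upgradient of the peak.
√(4πDt) = 33.25 m, giving peak height M/(n_e·A·√(4πDt)) = 49/(0.23 × 37 × 33.25) = 0.1732 kg/m³.
(x−vt)²/(4Dt) = (-10)²/(4 × 0.080 × 1100) = 0.2841; exp(−0.2841) = 0.7527.
C = 0.1732 × 0.7527 = 0.130 kg/m³.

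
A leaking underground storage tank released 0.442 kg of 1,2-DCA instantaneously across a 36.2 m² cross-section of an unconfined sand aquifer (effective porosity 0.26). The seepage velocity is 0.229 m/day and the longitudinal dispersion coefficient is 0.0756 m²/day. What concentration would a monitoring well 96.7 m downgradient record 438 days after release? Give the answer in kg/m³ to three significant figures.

0.00209 kg/m³

For an instantaneous plane source, C(x,t) = M/(n_e·A·√(4πDt)) · exp(−(x−vt)²/(4Dt)), with n_e·A the pore (flow) area.
Plume center vt = 0.229 × 438 = 100.302 m, so the well at 96.7 m is 3.602 m upgradient of the peak.
√(4πDt) = 20.40 m, giving peak height M/(n_e·A·√(4πDt)) = 0.442/(0.26 × 36.2 × 20.40) = 0.002302 kg/m³.
(x−vt)²/(4Dt) = (-3.602)²/(4 × 0.0756 × 438) = 0.09796; exp(−0.09796) = 0.9067.
C = 0.002302 × 0.9067 = 0.00209 kg/m³.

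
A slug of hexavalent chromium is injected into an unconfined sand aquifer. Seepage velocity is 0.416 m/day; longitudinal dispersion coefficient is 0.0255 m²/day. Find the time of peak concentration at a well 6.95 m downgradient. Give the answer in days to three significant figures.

For the 1D instantaneous-source solution, setting ∂C/∂t = 0 at fixed x gives v²t² + 2Dt − x² = 0, so t = (√(D² + v²x²) − D)/v².
√(D² + v²x²) = √(0.0255² + 0.416² × 6.95²) = 2.891; v² = 0.173056.
t = (2.891 − 0.0255)/0.173056 = 16.6 days (vs. the pure-advection estimate x/v = 16.7 d).

16.6 days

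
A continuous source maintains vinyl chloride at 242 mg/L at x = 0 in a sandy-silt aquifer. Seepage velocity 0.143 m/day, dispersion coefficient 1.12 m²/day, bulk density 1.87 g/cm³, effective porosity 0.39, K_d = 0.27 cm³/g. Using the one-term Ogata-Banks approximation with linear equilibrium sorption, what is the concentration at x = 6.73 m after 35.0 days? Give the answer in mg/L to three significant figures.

Retardation factor R = 1 + ρ_b·K_d/n = 1 + 1.87 × 0.27/0.39 = 2.295.
Sorption retards both mechanisms: v_R = v/R = 0.06231 m/day, D_R = D/R = 0.4880 m²/day.
v_R·t = 0.06231 × 35.0 = 2.18085 m; 2√(D_R t) = 8.266 m; argument = (6.73 − 2.18085)/8.266 = 0.5503.
C = C₀ × ½·erfc(0.5503) = 242 × 0.2182 = 52.8 mg/L.

52.8 mg/L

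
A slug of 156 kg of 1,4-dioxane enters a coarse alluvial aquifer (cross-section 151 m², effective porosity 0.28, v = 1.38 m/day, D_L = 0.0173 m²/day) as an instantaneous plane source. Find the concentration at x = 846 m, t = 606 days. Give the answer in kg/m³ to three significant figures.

0.0338 kg/m³

For an instantaneous plane source, C(x,t) = M/(n_e·A·√(4πDt)) · exp(−(x−vt)²/(4Dt)), with n_e·A the pore (flow) area.
Plume center vt = 1.38 × 606 = 836.28 m, so the well at 846 m is 9.72 m downgradient of the peak.
√(4πDt) = 11.48 m, giving peak height M/(n_e·A·√(4πDt)) = 156/(0.28 × 151 × 11.48) = 0.3214 kg/m³.
(x−vt)²/(4Dt) = (9.72)²/(4 × 0.0173 × 606) = 2.253; exp(−2.253) = 0.1051.
C = 0.3214 × 0.1051 = 0.0338 kg/m³.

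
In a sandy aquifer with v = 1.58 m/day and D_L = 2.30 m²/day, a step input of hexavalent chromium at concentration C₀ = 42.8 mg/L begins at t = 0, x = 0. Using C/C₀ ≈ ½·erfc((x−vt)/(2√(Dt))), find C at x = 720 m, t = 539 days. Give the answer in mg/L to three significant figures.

For a continuous step input, C/C₀ ≈ ½·erfc((x−vt)/(2√(Dt))).
vt = 1.58 × 539 = 851.62 m and 2√(Dt) = 2√(2.30 × 539) = 70.42 m.
Argument (x−vt)/(2√(Dt)) = (720 − 851.62)/70.42 = -1.869; ½·erfc(-1.869) = 0.9959.
C = 42.8 × 0.9959 = 42.6 mg/L.

42.6 mg/L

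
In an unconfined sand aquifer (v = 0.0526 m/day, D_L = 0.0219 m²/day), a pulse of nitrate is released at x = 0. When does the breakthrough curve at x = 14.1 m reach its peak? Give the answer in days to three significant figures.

For the 1D instantaneous-source solution, setting ∂C/∂t = 0 at fixed x gives v²t² + 2Dt − x² = 0, so t = (√(D² + v²x²) − D)/v².
√(D² + v²x²) = √(0.0219² + 0.0526² × 14.1²) = 0.7420; v² = 0.00276676.
t = (0.7420 − 0.0219)/0.00276676 = 260 days (vs. the pure-advection estimate x/v = 268 d).

260 days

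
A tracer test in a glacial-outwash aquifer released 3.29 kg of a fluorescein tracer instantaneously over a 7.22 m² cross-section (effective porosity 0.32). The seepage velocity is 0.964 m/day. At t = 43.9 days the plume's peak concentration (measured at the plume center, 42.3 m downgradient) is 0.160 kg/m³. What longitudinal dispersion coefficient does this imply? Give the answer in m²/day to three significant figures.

0.144 m²/day

At the plume center C_max = M/(n_e·A·√(4πDt)), so D = M²/(4πt·(n_e·A·C_max)²).
n_e·A·C_max = 0.32 × 7.22 × 0.160 = 0.3697 kg/m.
D = 3.29²/(4π × 43.9 × 0.3697²) = 0.144 m²/day.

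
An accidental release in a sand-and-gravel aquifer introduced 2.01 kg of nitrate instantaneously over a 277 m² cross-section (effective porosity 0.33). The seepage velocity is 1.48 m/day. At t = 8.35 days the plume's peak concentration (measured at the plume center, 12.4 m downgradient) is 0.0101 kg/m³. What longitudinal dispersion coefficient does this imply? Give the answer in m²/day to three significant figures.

At the plume center C_max = M/(n_e·A·√(4πDt)), so D = M²/(4πt·(n_e·A·C_max)²).
n_e·A·C_max = 0.33 × 277 × 0.0101 = 0.9232 kg/m.
D = 2.01²/(4π × 8.35 × 0.9232²) = 0.0452 m²/day.

0.0452 m²/day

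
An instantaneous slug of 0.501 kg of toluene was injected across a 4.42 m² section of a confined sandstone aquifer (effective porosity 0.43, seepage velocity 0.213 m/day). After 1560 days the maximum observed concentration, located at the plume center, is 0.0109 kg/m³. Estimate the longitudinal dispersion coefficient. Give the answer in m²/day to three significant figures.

At the plume center C_max = M/(n_e·A·√(4πDt)), so D = M²/(4πt·(n_e·A·C_max)²).
n_e·A·C_max = 0.43 × 4.42 × 0.0109 = 0.02072 kg/m.
D = 0.501²/(4π × 1560 × 0.02072²) = 0.0298 m²/day.

0.0298 m²/day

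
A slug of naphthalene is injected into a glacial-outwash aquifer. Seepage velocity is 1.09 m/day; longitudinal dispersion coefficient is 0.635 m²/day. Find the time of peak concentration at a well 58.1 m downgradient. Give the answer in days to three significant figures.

For the 1D instantaneous-source solution, setting ∂C/∂t = 0 at fixed x gives v²t² + 2Dt − x² = 0, so t = (√(D² + v²x²) − D)/v².
√(D² + v²x²) = √(0.635² + 1.09² × 58.1²) = 63.33; v² = 1.1881.
t = (63.33 − 0.635)/1.1881 = 52.8 days (vs. the pure-advection estimate x/v = 53.3 d).

52.8 days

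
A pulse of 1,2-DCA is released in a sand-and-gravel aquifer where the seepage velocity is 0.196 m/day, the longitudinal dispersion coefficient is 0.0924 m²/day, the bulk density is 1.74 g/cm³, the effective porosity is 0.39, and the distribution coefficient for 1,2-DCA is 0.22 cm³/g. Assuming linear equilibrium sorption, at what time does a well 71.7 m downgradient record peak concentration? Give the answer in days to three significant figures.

Retardation factor R = 1 + ρ_b·K_d/n = 1 + 1.74 × 0.22/0.39 = 1.982.
Sorption retards both mechanisms: v_R = v/R = 0.09889 m/day, D_R = D/R = 0.04662 m²/day.
Peak time from v_R²t² + 2D_R t − x² = 0: t = (√(D_R² + v_R²x²) − D_R)/v_R².
√(D_R² + v_R²x²) = √(0.04662² + 0.09889² × 71.7²) = 7.091; v_R² = 0.009779.
t = (7.091 − 0.04662)/0.009779 = 720 days.

720 days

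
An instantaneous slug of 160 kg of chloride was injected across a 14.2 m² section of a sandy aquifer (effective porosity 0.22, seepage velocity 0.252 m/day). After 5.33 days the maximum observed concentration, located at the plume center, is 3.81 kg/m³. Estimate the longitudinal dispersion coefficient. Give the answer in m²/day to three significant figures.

At the plume center C_max = M/(n_e·A·√(4πDt)), so D = M²/(4πt·(n_e·A·C_max)²).
n_e·A·C_max = 0.22 × 14.2 × 3.81 = 11.90 kg/m.
D = 160²/(4π × 5.33 × 11.90²) = 2.70 m²/day.

2.70 m²/day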